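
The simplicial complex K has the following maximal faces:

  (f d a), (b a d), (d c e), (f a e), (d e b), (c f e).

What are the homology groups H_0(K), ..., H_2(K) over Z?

H_0 = Z,  H_1 = Z,  H_2 = 0.

Take the total order a < b < c < d < e < f on the vertex set. Then K (dimension 2) consists of the simplices:

  0-simplices (6): a, b, c, d, e, f
  1-simplices (12): ab, ad, ae, af, bd, be, cd, ce, cf, de, df, ef
  2-simplices (6): abd, adf, aef, bde, cde, cef

Hence C_0 ≅ Z^6, C_1 ≅ Z^12, C_2 ≅ Z^6.

The boundary map ∂_1: C_1 → C_0 maps an edge to its endpoints' difference, ∂[p,q] = q − p.
The resulting 6×12 matrix has rank 5, and its Smith normal form has invariant factors (1,1,1,1,1).

Boundary ∂_2: C_2 → C_1 maps a triangle to the signed sum of its edges. For instance
  ∂aef = ef − af + ae,
  ∂cef = ef − cf + ce.
As a 12×6 matrix over Z this has rank 6, with invariant factors (1,1,1,1,1,1).

Reading off H_k = ker ∂_k / im ∂_{k+1}:

  H_0: rank C_0 − rank ∂_1 = 6 − 5 = 1, and the invariant factors of ∂_1 are all 1, so H_0 ≅ Z.
  H_1: rank ker ∂_1 − rank ∂_2 = (12 − 5) − 6 = 1, and the invariant factors of ∂_2 are all 1, so H_1 ≅ Z.
  H_2: rank ker ∂_2 − rank ∂_3 = (6 − 6) − 0 = 0, and there is no ∂_3, so H_2 ≅ 0.

(K is a triangulation of the cylinder S^1 x I.)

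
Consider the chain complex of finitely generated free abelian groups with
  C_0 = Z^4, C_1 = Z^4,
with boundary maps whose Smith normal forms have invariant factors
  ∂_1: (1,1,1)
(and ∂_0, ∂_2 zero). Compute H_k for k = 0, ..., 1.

H_0 = Z,  H_1 = Z.

H_0: b_0 = 4 − 0 − 3 = 1; torsion from ∂_1 factors > 1: none. So H_0 = Z.
H_1: b_1 = 4 − 3 − 0 = 1; torsion from ∂_2 factors > 1: none. So H_1 = Z.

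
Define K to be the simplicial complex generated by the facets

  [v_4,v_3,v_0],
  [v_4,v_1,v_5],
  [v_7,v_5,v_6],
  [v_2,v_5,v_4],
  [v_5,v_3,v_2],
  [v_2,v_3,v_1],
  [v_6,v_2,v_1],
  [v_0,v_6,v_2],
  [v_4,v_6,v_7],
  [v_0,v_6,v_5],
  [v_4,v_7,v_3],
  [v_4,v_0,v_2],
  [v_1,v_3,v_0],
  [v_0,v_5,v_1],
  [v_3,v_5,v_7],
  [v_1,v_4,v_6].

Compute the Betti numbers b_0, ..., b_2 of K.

Order the vertices as v_0 < v_1 < v_2 < v_3 < v_4 < v_5 < v_6 < v_7. Listing each simplex with vertices in this order, K has dimension 2 with simplices:

  0-simplices (8): [v_0], [v_1], [v_2], [v_3], [v_4], [v_5], [v_6], [v_7]
  1-simplices (24): (24 of them)
  2-simplices (16): (16 of them)

Hence C_0 ≅ Z^8, C_1 ≅ Z^24, C_2 ≅ Z^16.

The boundary map ∂_1: C_1 → C_0 is given by ∂[p,q] = [q] − [p]. For instance
  ∂[v_0,v_4] = [v_4] − [v_0].
The 8×24 boundary matrix has rank 7 and Smith normal form diag(1,1,1,1,1,1,1).

∂_2: C_2 → C_1 acts by ∂[p,q,r] = [q,r] − [p,r] + [p,q]. For instance
  ∂[v_3,v_5,v_7] = [v_5,v_7] − [v_3,v_7] + [v_3,v_5],
  ∂[v_1,v_4,v_6] = [v_4,v_6] − [v_1,v_6] + [v_1,v_4].
This gives a 24×16 integer matrix of rank 15; reducing to Smith normal form yields diagonal entries (1,1,1,1,1,1,1,1,1,1,1,1,1,1,1).

Reading off H_k = ker ∂_k / im ∂_{k+1}:

  H_0: rank C_0 − rank ∂_1 = 8 − 7 = 1, and the invariant factors of ∂_1 are all 1, so H_0 = Z.
  H_1: rank ker ∂_1 − rank ∂_2 = (24 − 7) − 15 = 2, and the invariant factors of ∂_2 are all 1, so H_1 = Z^2.
  H_2: rank ker ∂_2 − rank ∂_3 = (16 − 15) − 0 = 1, and there is no ∂_3, so H_2 = Z.

As a check, the Euler characteristic is 8 − 24 + 16 = 0, which agrees with 1 − 2 + 1 = 0.

Hence the Betti numbers are b_0 = 1, b_1 = 2, b_2 = 1.

b_0 = 1, b_1 = 2, b_2 = 1.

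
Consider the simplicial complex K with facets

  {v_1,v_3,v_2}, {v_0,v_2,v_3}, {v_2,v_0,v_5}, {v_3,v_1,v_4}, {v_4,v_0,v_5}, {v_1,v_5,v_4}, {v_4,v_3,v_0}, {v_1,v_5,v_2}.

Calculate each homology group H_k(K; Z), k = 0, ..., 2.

H_0 ≅ Z,  H_1 = 0,  H_2 ≅ Z.

K has 6 vertices, 12 edges, 8 triangles.
rank ∂_0 = 0, rank ∂_1 = 5 ⇒ b_0 = 6 − 0 − 5 = 1; all invariant factors of ∂_1 are 1 so no torsion. So H_0 ≅ Z.
rank ∂_1 = 5, rank ∂_2 = 7 ⇒ b_1 = 12 − 5 − 7 = 0; all invariant factors of ∂_2 are 1 so no torsion. So H_1 ≅ 0.
rank ∂_2 = 7, rank ∂_3 = 0 ⇒ b_2 = 8 − 7 − 0 = 1. So H_2 ≅ Z.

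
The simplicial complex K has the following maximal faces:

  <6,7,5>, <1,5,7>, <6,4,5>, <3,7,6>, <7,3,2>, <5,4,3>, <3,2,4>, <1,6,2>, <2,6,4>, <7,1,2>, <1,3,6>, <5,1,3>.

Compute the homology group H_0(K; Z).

H_0 = Z.

Fix the vertex order 1 < 2 < 3 < 4 < 5 < 6 < 7 and write every simplex with vertices in increasing order. Then dim K = 2 and the simplices of K are:

  0-simplices (7): [1], [2], [3], [4], [5], [6], [7]
  1-simplices (18): [1,2], [1,3], [1,5], [1,6], [1,7], [2,3], [2,4], [2,6], [2,7], [3,4], [3,5], [3,6], [3,7], [4,5], [4,6], [5,6], [5,7], [6,7]
  2-simplices (12): [1,2,6], [1,2,7], [1,3,5], [1,3,6], [1,5,7], [2,3,4], [2,3,7], [2,4,6], [3,4,5], [3,6,7], [4,5,6], [5,6,7]

so the chain groups are C_0 ≅ Z^7, C_1 ≅ Z^18, C_2 ≅ Z^12.

∂_1: C_1 → C_0 maps an edge to its endpoints' difference, ∂[p,q] = q − p.
The 7×18 boundary matrix has rank 6 and Smith normal form diag(1,1,1,1,1,1).

The boundary map ∂_2: C_2 → C_1 maps a triangle to the signed sum of its edges. For instance
  ∂[2,4,6] = [4,6] − [2,6] + [2,4],
  ∂[1,2,7] = [2,7] − [1,7] + [1,2].
The resulting 18×12 matrix has rank 12, and its Smith normal form has invariant factors (1,1,1,1,1,1,1,1,1,1,1,2).

Reading off H_k = ker ∂_k / im ∂_{k+1}:

  H_0: rank C_0 − rank ∂_1 = 7 − 6 = 1, and the invariant factors of ∂_1 are all 1, so H_0 ≅ Z.

(K is a triangulation of the real projective plane RP^2.)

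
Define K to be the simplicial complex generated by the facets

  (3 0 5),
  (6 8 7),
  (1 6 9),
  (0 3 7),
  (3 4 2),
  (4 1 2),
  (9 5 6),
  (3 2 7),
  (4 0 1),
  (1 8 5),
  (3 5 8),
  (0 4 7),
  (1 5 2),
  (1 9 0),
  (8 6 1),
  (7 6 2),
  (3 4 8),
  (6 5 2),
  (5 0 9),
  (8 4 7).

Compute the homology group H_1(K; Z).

Order the vertices as 0 < 1 < 2 < 3 < 4 < 5 < 6 < 7 < 8 < 9. Listing each simplex with vertices in this order, K has dimension 2 with simplices:

  0-simplices (10): [0], [1], [2], [3], [4], [5], [6], [7], [8], [9]
  1-simplices (30): (30 of them)
  2-simplices (20): (20 of them)

giving chain groups C_0 ≅ Z^10, C_1 ≅ Z^30, C_2 ≅ Z^20.

The boundary map ∂_1: C_1 → C_0 sends each edge [p,q] (with p < q) to q − p. For instance
  ∂[1,4] = [4] − [1].
The resulting 10×30 matrix has rank 9, and its Smith normal form has invariant factors (1,1,1,1,1,1,1,1,1).

Boundary ∂_2: C_2 → C_1 acts by ∂[p,q,r] = [q,r] − [p,r] + [p,q]. For instance
  ∂[0,3,5] = [3,5] − [0,5] + [0,3],
  ∂[0,5,9] = [5,9] − [0,9] + [0,5].
This gives a 30×20 integer matrix of rank 20; reducing to Smith normal form yields diagonal entries (1,1,1,1,1,1,1,1,1,1,1,1,1,1,1,1,1,1,1,2).

Now H_k = ker ∂_k / im ∂_{k+1}, so:

  H_1: rank ker ∂_1 − rank ∂_2 = (30 − 9) − 20 = 1, and ∂_2 has invariant factor 2 > 1, so H_1 = Z ⊕ Z/2.

(K is a triangulation of the Klein bottle.)

H_1 ≅ Z ⊕ Z/2.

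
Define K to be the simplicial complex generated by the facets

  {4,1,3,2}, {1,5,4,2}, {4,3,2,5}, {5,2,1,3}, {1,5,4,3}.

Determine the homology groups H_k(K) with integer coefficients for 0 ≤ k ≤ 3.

Order the vertices as 1 < 2 < 3 < 4 < 5. Listing each simplex with vertices in this order, K has dimension 3 with simplices:

  0-simplices (5): [1], [2], [3], [4], [5]
  1-simplices (10): [1,2], [1,3], [1,4], [1,5], [2,3], [2,4], [2,5], [3,4], [3,5], [4,5]
  2-simplices (10): [1,2,3], [1,2,4], [1,2,5], [1,3,4], [1,3,5], [1,4,5], [2,3,4], [2,3,5], [2,4,5], [3,4,5]
  3-simplices (5): [1,2,3,4], [1,2,3,5], [1,2,4,5], [1,3,4,5], [2,3,4,5]

Hence C_0 ≅ Z^5, C_1 ≅ Z^10, C_2 ≅ Z^10, C_3 ≅ Z^5.

∂_1: C_1 → C_0 maps an edge to its endpoints' difference, ∂[p,q] = q − p. For instance
  ∂[1,5] = [5] − [1].
The 5×10 boundary matrix has rank 4 and Smith normal form diag(1,1,1,1).

The boundary map ∂_2: C_2 → C_1 maps a triangle to the signed sum of its edges. For instance
  ∂[1,2,3] = [2,3] − [1,3] + [1,2],
  ∂[1,3,4] = [3,4] − [1,4] + [1,3].
The resulting 10×10 matrix has rank 6, and its Smith normal form has invariant factors (1,1,1,1,1,1).

The boundary map ∂_3: C_3 → C_2 sends each 3-simplex σ to the alternating sum Σ_i (−1)^i (σ with its i-th vertex removed). For instance
  ∂[1,3,4,5] = [3,4,5] − [1,4,5] + [1,3,5] − [1,3,4],
  ∂[1,2,3,5] = [2,3,5] − [1,3,5] + [1,2,5] − [1,2,3].
The resulting 10×5 matrix has rank 4, and its Smith normal form has invariant factors (1,1,1,1).

Computing H_k = (kernel of ∂_k) / (image of ∂_{k+1}):

  H_0: rank C_0 − rank ∂_1 = 5 − 4 = 1, and the invariant factors of ∂_1 are all 1, so H_0 ≅ Z.
  H_1: rank ker ∂_1 − rank ∂_2 = (10 − 4) − 6 = 0, and the invariant factors of ∂_2 are all 1, so H_1 ≅ 0.
  H_2: rank ker ∂_2 − rank ∂_3 = (10 − 6) − 4 = 0, and the invariant factors of ∂_3 are all 1, so H_2 ≅ 0.
  H_3: rank ker ∂_3 − rank ∂_4 = (5 − 4) − 0 = 1, and there is no ∂_4, so H_3 ≅ Z.

(K is a triangulation of the 3-sphere S^3.)

H_0 ≅ Z,  H_1 = 0,  H_2 = 0,  H_3 ≅ Z.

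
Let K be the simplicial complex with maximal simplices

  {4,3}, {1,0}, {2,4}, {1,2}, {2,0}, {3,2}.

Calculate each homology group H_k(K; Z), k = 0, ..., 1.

Fix the vertex order 0 < 1 < 2 < 3 < 4 and write every simplex with vertices in increasing order. Then dim K = 1 and the simplices of K are:

  0-simplices (5): [0], [1], [2], [3], [4]
  1-simplices (6): [0,1], [0,2], [1,2], [2,3], [2,4], [3,4]

Hence C_0 ≅ Z^5, C_1 ≅ Z^6.

Boundary ∂_1: C_1 → C_0 sends each edge [p,q] (with p < q) to q − p.
As a 5×6 matrix over Z this has rank 4, with invariant factors (1,1,1,1).

Reading off H_k = ker ∂_k / im ∂_{k+1}:

  H_0: rank C_0 − rank ∂_1 = 5 − 4 = 1, and the invariant factors of ∂_1 are all 1, so H_0 = Z.
  H_1: rank ker ∂_1 − rank ∂_2 = (6 − 4) − 0 = 2, and there is no ∂_2, so H_1 = Z^2.

H_0 ≅ Z,  H_1 ≅ Z^2.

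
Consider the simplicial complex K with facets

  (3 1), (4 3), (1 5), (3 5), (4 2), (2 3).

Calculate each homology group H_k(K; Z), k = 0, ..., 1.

H_0 = Z,  H_1 = Z^2.

K has 5 vertices, 6 edges.
rank ∂_0 = 0, rank ∂_1 = 4 ⇒ b_0 = 5 − 0 − 4 = 1; all invariant factors of ∂_1 are 1 so no torsion. So H_0 ≅ Z.
rank ∂_1 = 4, rank ∂_2 = 0 ⇒ b_1 = 6 − 4 − 0 = 2. So H_1 ≅ Z^2.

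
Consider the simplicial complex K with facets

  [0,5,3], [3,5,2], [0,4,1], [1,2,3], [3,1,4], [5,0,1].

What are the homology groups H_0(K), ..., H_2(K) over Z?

Take the total order 0 < 1 < 2 < 3 < 4 < 5 on the vertex set. Then K (dimension 2) consists of the simplices:

  0-simplices (6): [0], [1], [2], [3], [4], [5]
  1-simplices (12): [0,1], [0,3], [0,4], [0,5], [1,2], [1,3], [1,4], [1,5], [2,3], [2,5], [3,4], [3,5]
  2-simplices (6): [0,1,4], [0,1,5], [0,3,5], [1,2,3], [1,3,4], [2,3,5]

so the chain groups are C_0 ≅ Z^6, C_1 ≅ Z^12, C_2 ≅ Z^6.

The boundary map ∂_1: C_1 → C_0 maps an edge to its endpoints' difference, ∂[p,q] = q − p. For instance
  ∂[0,1] = [1] − [0].
As a 6×12 matrix over Z this has rank 5, with invariant factors (1,1,1,1,1).

∂_2: C_2 → C_1 sends each 2-simplex [p,q,r] to [q,r] − [p,r] + [p,q]. For instance
  ∂[2,3,5] = [3,5] − [2,5] + [2,3],
  ∂[1,3,4] = [3,4] − [1,4] + [1,3].
The resulting 12×6 matrix has rank 6, and its Smith normal form has invariant factors (1,1,1,1,1,1).

Computing H_k = (kernel of ∂_k) / (image of ∂_{k+1}):

  H_0: rank C_0 − rank ∂_1 = 6 − 5 = 1, and the invariant factors of ∂_1 are all 1, so H_0 ≅ Z.
  H_1: rank ker ∂_1 − rank ∂_2 = (12 − 5) − 6 = 1, and the invariant factors of ∂_2 are all 1, so H_1 ≅ Z.
  H_2: rank ker ∂_2 − rank ∂_3 = (6 − 6) − 0 = 0, and there is no ∂_3, so H_2 ≅ 0.

H_0 ≅ Z,  H_1 ≅ Z,  H_2 = 0.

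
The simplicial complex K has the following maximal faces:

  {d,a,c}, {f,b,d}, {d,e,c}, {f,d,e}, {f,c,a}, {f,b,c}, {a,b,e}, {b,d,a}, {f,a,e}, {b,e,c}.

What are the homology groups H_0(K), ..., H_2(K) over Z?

We work with the vertex ordering a < b < c < d < e < f. The simplices of K, each written with vertices in increasing order, are:

  0-simplices (6): a, b, c, d, e, f
  1-simplices (15): ab, ac, ad, ae, af, bc, bd, be, bf, cd, ce, cf, de, df, ef
  2-simplices (10): abd, abe, acd, acf, aef, bce, bcf, bdf, cde, def

Hence C_0 ≅ Z^6, C_1 ≅ Z^15, C_2 ≅ Z^10.

The boundary map ∂_1: C_1 → C_0 is given by ∂[p,q] = [q] − [p]. For instance
  ∂bd = d − b.
This gives a 6×15 integer matrix of rank 5; reducing to Smith normal form yields diagonal entries (1,1,1,1,1).

Boundary ∂_2: C_2 → C_1 acts by ∂[p,q,r] = [q,r] − [p,r] + [p,q]. For instance
  ∂abd = bd − ad + ab,
  ∂def = ef − df + de.
The resulting 15×10 matrix has rank 10, and its Smith normal form has invariant factors (1,1,1,1,1,1,1,1,1,2).

Computing H_k = (kernel of ∂_k) / (image of ∂_{k+1}):

  H_0: rank C_0 − rank ∂_1 = 6 − 5 = 1, and the invariant factors of ∂_1 are all 1, so H_0 = Z.
  H_1: rank ker ∂_1 − rank ∂_2 = (15 − 5) − 10 = 0, and ∂_2 has invariant factor 2 > 1, so H_1 = Z/2.
  H_2: rank ker ∂_2 − rank ∂_3 = (10 − 10) − 0 = 0, and there is no ∂_3, so H_2 = 0.

As a check, the Euler characteristic is 6 − 15 + 10 = 1, which agrees with 1 − 0 + 0 = 1.

H_0 = Z,  H_1 = Z/2,  H_2 = 0.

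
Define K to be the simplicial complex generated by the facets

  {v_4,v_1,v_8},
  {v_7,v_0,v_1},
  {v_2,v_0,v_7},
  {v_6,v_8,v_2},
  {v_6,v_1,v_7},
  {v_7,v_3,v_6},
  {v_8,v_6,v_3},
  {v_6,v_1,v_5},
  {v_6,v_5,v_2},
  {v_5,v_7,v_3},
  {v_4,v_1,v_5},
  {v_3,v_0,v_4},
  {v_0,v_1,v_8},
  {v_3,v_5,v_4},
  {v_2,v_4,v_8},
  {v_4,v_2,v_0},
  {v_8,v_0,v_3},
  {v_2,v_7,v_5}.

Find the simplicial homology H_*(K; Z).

H_0 ≅ Z,  H_1 ≅ Z ⊕ Z/2Z,  H_2 = 0.

Take the total order v_0 < v_1 < v_2 < v_3 < v_4 < v_5 < v_6 < v_7 < v_8 on the vertex set. Then K (dimension 2) consists of the simplices:

  0-simplices (9): [v_0], [v_1], [v_2], [v_3], [v_4], [v_5], [v_6], [v_7], [v_8]
  1-simplices (27): (27 of them)
  2-simplices (18): (18 of them)

Hence C_0 ≅ Z^9, C_1 ≅ Z^27, C_2 ≅ Z^18.

Boundary ∂_1: C_1 → C_0 is given by ∂[p,q] = [q] − [p]. For instance
  ∂[v_4,v_8] = [v_8] − [v_4].
As a 9×27 matrix over Z this has rank 8, with invariant factors (1,1,1,1,1,1,1,1).

Boundary ∂_2: C_2 → C_1 acts by ∂[p,q,r] = [q,r] − [p,r] + [p,q]. For instance
  ∂[v_0,v_2,v_4] = [v_2,v_4] − [v_0,v_4] + [v_0,v_2],
  ∂[v_1,v_5,v_6] = [v_5,v_6] − [v_1,v_6] + [v_1,v_5].
As a 27×18 matrix over Z this has rank 18, with invariant factors (1,1,1,1,1,1,1,1,1,1,1,1,1,1,1,1,1,2).

From H_k ≅ ker(∂_k) / im(∂_{k+1}) we obtain:

  H_0: rank C_0 − rank ∂_1 = 9 − 8 = 1, and the invariant factors of ∂_1 are all 1, so H_0 = Z.
  H_1: rank ker ∂_1 − rank ∂_2 = (27 − 8) − 18 = 1, and ∂_2 has invariant factor 2 > 1, so H_1 = Z ⊕ Z/2Z.
  H_2: rank ker ∂_2 − rank ∂_3 = (18 − 18) − 0 = 0, and there is no ∂_3, so H_2 = 0.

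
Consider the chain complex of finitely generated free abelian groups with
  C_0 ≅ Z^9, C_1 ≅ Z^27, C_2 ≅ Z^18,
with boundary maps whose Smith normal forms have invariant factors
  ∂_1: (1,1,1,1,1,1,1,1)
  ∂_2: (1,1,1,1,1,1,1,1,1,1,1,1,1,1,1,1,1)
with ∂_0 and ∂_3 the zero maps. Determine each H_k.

H_0 = Z,  H_1 = Z^2,  H_2 = Z.

H_0: b_0 = 9 − 0 − 8 = 1; torsion from ∂_1 factors > 1: none. So H_0 = Z.
H_1: b_1 = 27 − 8 − 17 = 2; torsion from ∂_2 factors > 1: none. So H_1 = Z^2.
H_2: b_2 = 18 − 17 − 0 = 1; torsion from ∂_3 factors > 1: none. So H_2 = Z.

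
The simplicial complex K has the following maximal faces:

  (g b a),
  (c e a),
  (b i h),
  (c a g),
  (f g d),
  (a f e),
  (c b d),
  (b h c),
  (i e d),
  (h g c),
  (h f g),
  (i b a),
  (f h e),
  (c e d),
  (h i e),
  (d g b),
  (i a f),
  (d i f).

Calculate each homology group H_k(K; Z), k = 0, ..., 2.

Fix the vertex order a < b < c < d < e < f < g < h < i and write every simplex with vertices in increasing order. Then dim K = 2 and the simplices of K are:

  0-simplices (9): a, b, c, d, e, f, g, h, i
  1-simplices (27): ab, ac, ae, af, ag, ai, bc, bd, bg, bh, bi, cd, ce, cg, ch, de, df, dg, di, ef, eh, ei, fg, fh, fi, gh, hi
  2-simplices (18): abg, abi, ace, acg, aef, afi, bcd, bch, bdg, bhi, cde, cgh, dei, dfg, dfi, efh, ehi, fgh

so the chain groups are C_0 ≅ Z^9, C_1 ≅ Z^27, C_2 ≅ Z^18.

Boundary ∂_1: C_1 → C_0 maps an edge to its endpoints' difference, ∂[p,q] = q − p. For instance
  ∂fg = g − f.
The 9×27 boundary matrix has rank 8 and Smith normal form diag(1,1,1,1,1,1,1,1).

∂_2: C_2 → C_1 acts by ∂[p,q,r] = [q,r] − [p,r] + [p,q]. For instance
  ∂acg = cg − ag + ac,
  ∂cgh = gh − ch + cg.
As a 27×18 matrix over Z this has rank 18, with invariant factors (1,1,1,1,1,1,1,1,1,1,1,1,1,1,1,1,1,2).

Reading off H_k = ker ∂_k / im ∂_{k+1}:

  H_0: rank C_0 − rank ∂_1 = 9 − 8 = 1, and the invariant factors of ∂_1 are all 1, so H_0 = Z.
  H_1: rank ker ∂_1 − rank ∂_2 = (27 − 8) − 18 = 1, and ∂_2 has invariant factor 2 > 1, so H_1 = Z ⊕ Z/2Z.
  H_2: rank ker ∂_2 − rank ∂_3 = (18 − 18) − 0 = 0, and there is no ∂_3, so H_2 = 0.

As a check, the Euler characteristic is 9 − 27 + 18 = 0, which agrees with 1 − 1 + 0 = 0.

H_0 ≅ Z,  H_1 ≅ Z ⊕ Z/2Z,  H_2 = 0.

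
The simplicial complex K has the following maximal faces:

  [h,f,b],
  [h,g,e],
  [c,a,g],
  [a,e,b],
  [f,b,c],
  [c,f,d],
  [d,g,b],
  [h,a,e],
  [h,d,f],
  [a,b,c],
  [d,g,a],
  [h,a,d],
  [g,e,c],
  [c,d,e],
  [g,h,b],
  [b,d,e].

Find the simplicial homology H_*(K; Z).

H_0 ≅ Z,  H_1 ≅ Z^2,  H_2 ≅ Z.

We work with the vertex ordering a < b < c < d < e < f < g < h. The simplices of K, each written with vertices in increasing order, are:

  0-simplices (8): a, b, c, d, e, f, g, h
  1-simplices (24): ab, ac, ad, ae, ag, ah, bc, bd, be, bf, bg, bh, cd, ce, cf, cg, de, df, dg, dh, eg, eh, fh, gh
  2-simplices (16): abc, abe, acg, adg, adh, aeh, bcf, bde, bdg, bfh, bgh, cde, cdf, ceg, dfh, egh

so the chain groups are C_0 ≅ Z^8, C_1 ≅ Z^24, C_2 ≅ Z^16.

The boundary map ∂_1: C_1 → C_0 sends each edge [p,q] (with p < q) to q − p. For instance
  ∂bh = h − b.
This gives a 8×24 integer matrix of rank 7; reducing to Smith normal form yields diagonal entries (1,1,1,1,1,1,1).

Boundary ∂_2: C_2 → C_1 sends each 2-simplex [p,q,r] to [q,r] − [p,r] + [p,q]. For instance
  ∂bgh = gh − bh + bg,
  ∂bdg = dg − bg + bd.
The 24×16 boundary matrix has rank 15 and Smith normal form diag(1,1,1,1,1,1,1,1,1,1,1,1,1,1,1).

From H_k ≅ ker(∂_k) / im(∂_{k+1}) we obtain:

  H_0: rank C_0 − rank ∂_1 = 8 − 7 = 1, and the invariant factors of ∂_1 are all 1, so H_0 = Z.
  H_1: rank ker ∂_1 − rank ∂_2 = (24 − 7) − 15 = 2, and the invariant factors of ∂_2 are all 1, so H_1 = Z^2.
  H_2: rank ker ∂_2 − rank ∂_3 = (16 − 15) − 0 = 1, and there is no ∂_3, so H_2 = Z.

(K is a triangulation of the torus T^2.)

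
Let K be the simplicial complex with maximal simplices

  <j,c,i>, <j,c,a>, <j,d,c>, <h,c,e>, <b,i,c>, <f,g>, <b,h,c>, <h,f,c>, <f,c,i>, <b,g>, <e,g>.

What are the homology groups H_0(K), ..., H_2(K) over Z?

H_0 ≅ Z,  H_1 ≅ Z^2,  H_2 = 0.

We work with the vertex ordering a < b < c < d < e < f < g < h < i < j. The simplices of K, each written with vertices in increasing order, are:

  0-simplices (10): a, b, c, d, e, f, g, h, i, j
  1-simplices (19): ac, aj, bc, bg, bh, bi, cd, ce, cf, ch, ci, cj, dj, eg, eh, fg, fh, fi, ij
  2-simplices (8): acj, bch, bci, cdj, ceh, cfh, cfi, cij

Hence C_0 ≅ Z^10, C_1 ≅ Z^19, C_2 ≅ Z^8.

Boundary ∂_1: C_1 → C_0 maps an edge to its endpoints' difference, ∂[p,q] = q − p. For instance
  ∂aj = j − a.
The resulting 10×19 matrix has rank 9, and its Smith normal form has invariant factors (1,1,1,1,1,1,1,1,1).

The boundary map ∂_2: C_2 → C_1 sends each 2-simplex [p,q,r] to [q,r] − [p,r] + [p,q]. For instance
  ∂ceh = eh − ch + ce,
  ∂bch = ch − bh + bc.
The 19×8 boundary matrix has rank 8 and Smith normal form diag(1,1,1,1,1,1,1,1).

From H_k ≅ ker(∂_k) / im(∂_{k+1}) we obtain:

  H_0: rank C_0 − rank ∂_1 = 10 − 9 = 1, and the invariant factors of ∂_1 are all 1, so H_0 ≅ Z.
  H_1: rank ker ∂_1 − rank ∂_2 = (19 − 9) − 8 = 2, and the invariant factors of ∂_2 are all 1, so H_1 ≅ Z^2.
  H_2: rank ker ∂_2 − rank ∂_3 = (8 − 8) − 0 = 0, and there is no ∂_3, so H_2 ≅ 0.

As a check, the Euler characteristic is 10 − 19 + 8 = -1, which agrees with 1 − 2 + 0 = -1.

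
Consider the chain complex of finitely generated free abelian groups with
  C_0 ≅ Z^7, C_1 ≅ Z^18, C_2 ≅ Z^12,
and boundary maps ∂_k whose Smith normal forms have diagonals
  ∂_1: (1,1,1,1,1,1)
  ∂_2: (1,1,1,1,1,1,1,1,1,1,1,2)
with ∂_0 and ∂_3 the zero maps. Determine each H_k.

H_0 = Z,  H_1 = Z/2,  H_2 = 0.

H_0: b_0 = 7 − 0 − 6 = 1; torsion from ∂_1 factors > 1: none. So H_0 = Z.
H_1: b_1 = 18 − 6 − 12 = 0; torsion from ∂_2 factors > 1: [2]. So H_1 = Z/2.
H_2: b_2 = 12 − 12 − 0 = 0; torsion from ∂_3 factors > 1: none. So H_2 = 0.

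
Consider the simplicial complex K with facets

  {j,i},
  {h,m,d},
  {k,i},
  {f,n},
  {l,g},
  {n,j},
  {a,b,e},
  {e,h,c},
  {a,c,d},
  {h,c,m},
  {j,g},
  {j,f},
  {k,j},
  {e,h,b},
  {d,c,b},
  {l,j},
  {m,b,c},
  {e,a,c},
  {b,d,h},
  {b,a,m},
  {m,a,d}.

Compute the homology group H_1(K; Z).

K has 14 vertices, 27 edges, 12 triangles.
rank ∂_1 = 12, rank ∂_2 = 12 ⇒ b_1 = 27 − 12 − 12 = 3; ∂_2 has invariant factor(s) [2] giving torsion. So H_1 ≅ Z^3 ⊕ Z/2.

H_1 ≅ Z^3 ⊕ Z/2.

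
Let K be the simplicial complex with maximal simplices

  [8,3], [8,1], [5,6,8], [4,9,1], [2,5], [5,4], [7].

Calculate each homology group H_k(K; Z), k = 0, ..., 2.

H_0 = Z^2,  H_1 = Z,  H_2 = 0.

We work with the vertex ordering 1 < 2 < 3 < 4 < 5 < 6 < 7 < 8 < 9. The simplices of K, each written with vertices in increasing order, are:

  0-simplices (9): [1], [2], [3], [4], [5], [6], [7], [8], [9]
  1-simplices (10): [1,4], [1,8], [1,9], [2,5], [3,8], [4,5], [4,9], [5,6], [5,8], [6,8]
  2-simplices (2): [1,4,9], [5,6,8]

Hence C_0 ≅ Z^9, C_1 ≅ Z^10, C_2 ≅ Z^2.

The boundary map ∂_1: C_1 → C_0 maps an edge to its endpoints' difference, ∂[p,q] = q − p. For instance
  ∂[3,8] = [8] − [3].
The 9×10 boundary matrix has rank 7 and Smith normal form diag(1,1,1,1,1,1,1).

∂_2: C_2 → C_1 sends each 2-simplex [p,q,r] to [q,r] − [p,r] + [p,q]. For instance
  ∂[1,4,9] = [4,9] − [1,9] + [1,4],
  ∂[5,6,8] = [6,8] − [5,8] + [5,6].
This gives a 10×2 integer matrix of rank 2; reducing to Smith normal form yields diagonal entries (1,1).

From H_k ≅ ker(∂_k) / im(∂_{k+1}) we obtain:

  H_0: rank C_0 − rank ∂_1 = 9 − 7 = 2, and the invariant factors of ∂_1 are all 1, so H_0 ≅ Z^2.
  H_1: rank ker ∂_1 − rank ∂_2 = (10 − 7) − 2 = 1, and the invariant factors of ∂_2 are all 1, so H_1 ≅ Z.
  H_2: rank ker ∂_2 − rank ∂_3 = (2 − 2) − 0 = 0, and there is no ∂_3, so H_2 ≅ 0.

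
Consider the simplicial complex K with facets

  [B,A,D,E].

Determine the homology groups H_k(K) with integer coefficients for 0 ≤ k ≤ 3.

Take the total order A < B < D < E on the vertex set. Then K (dimension 3) consists of the simplices:

  0-simplices (4): A, B, D, E
  1-simplices (6): AB, AD, AE, BD, BE, DE
  2-simplices (4): ABD, ABE, ADE, BDE
  3-simplices (1): ABDE

Hence C_0 ≅ Z^4, C_1 ≅ Z^6, C_2 ≅ Z^4, C_3 ≅ Z^1.

∂_1: C_1 → C_0 maps an edge to its endpoints' difference, ∂[p,q] = q − p. For instance
  ∂BE = E − B.
This gives a 4×6 integer matrix of rank 3; reducing to Smith normal form yields diagonal entries (1,1,1).

∂_2: C_2 → C_1 acts by ∂[p,q,r] = [q,r] − [p,r] + [p,q]. For instance
  ∂ABD = BD − AD + AB,
  ∂BDE = DE − BE + BD.
As a 6×4 matrix over Z this has rank 3, with invariant factors (1,1,1).

The boundary map ∂_3: C_3 → C_2 sends each 3-simplex σ to the alternating sum Σ_i (−1)^i (σ with its i-th vertex removed). For instance
  ∂ABDE = BDE − ADE + ABE − ABD.
As a 4×1 matrix over Z this has rank 1, with invariant factors (1).

Now H_k = ker ∂_k / im ∂_{k+1}, so:

  H_0: rank C_0 − rank ∂_1 = 4 − 3 = 1, and the invariant factors of ∂_1 are all 1, so H_0 ≅ Z.
  H_1: rank ker ∂_1 − rank ∂_2 = (6 − 3) − 3 = 0, and the invariant factors of ∂_2 are all 1, so H_1 ≅ 0.
  H_2: rank ker ∂_2 − rank ∂_3 = (4 − 3) − 1 = 0, and the invariant factors of ∂_3 are all 1, so H_2 ≅ 0.
  H_3: rank ker ∂_3 − rank ∂_4 = (1 − 1) − 0 = 0, and there is no ∂_4, so H_3 ≅ 0.

(K is a triangulation of the 3-simplex.)

H_0 ≅ Z,  H_1 = 0,  H_2 = 0,  H_3 = 0.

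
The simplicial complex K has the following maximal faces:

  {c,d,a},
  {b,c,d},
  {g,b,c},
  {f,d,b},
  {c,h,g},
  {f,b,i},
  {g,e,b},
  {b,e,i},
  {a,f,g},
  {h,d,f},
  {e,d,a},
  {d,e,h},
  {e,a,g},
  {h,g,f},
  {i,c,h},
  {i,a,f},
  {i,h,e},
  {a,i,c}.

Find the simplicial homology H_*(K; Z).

H_0 ≅ Z,  H_1 ≅ Z^2,  H_2 ≅ Z.

We work with the vertex ordering a < b < c < d < e < f < g < h < i. The simplices of K, each written with vertices in increasing order, are:

  0-simplices (9): a, b, c, d, e, f, g, h, i
  1-simplices (27): ac, ad, ae, af, ag, ai, bc, bd, be, bf, bg, bi, cd, cg, ch, ci, de, df, dh, eg, eh, ei, fg, fh, fi, gh, hi
  2-simplices (18): acd, aci, ade, aeg, afg, afi, bcd, bcg, bdf, beg, bei, bfi, cgh, chi, deh, dfh, ehi, fgh

giving chain groups C_0 ≅ Z^9, C_1 ≅ Z^27, C_2 ≅ Z^18.

The boundary map ∂_1: C_1 → C_0 sends each edge [p,q] (with p < q) to q − p.
As a 9×27 matrix over Z this has rank 8, with invariant factors (1,1,1,1,1,1,1,1).

The boundary map ∂_2: C_2 → C_1 sends each 2-simplex [p,q,r] to [q,r] − [p,r] + [p,q]. For instance
  ∂bfi = fi − bi + bf,
  ∂aci = ci − ai + ac.
This gives a 27×18 integer matrix of rank 17; reducing to Smith normal form yields diagonal entries (1,1,1,1,1,1,1,1,1,1,1,1,1,1,1,1,1).

Computing H_k = (kernel of ∂_k) / (image of ∂_{k+1}):

  H_0: rank C_0 − rank ∂_1 = 9 − 8 = 1, and the invariant factors of ∂_1 are all 1, so H_0 ≅ Z.
  H_1: rank ker ∂_1 − rank ∂_2 = (27 − 8) − 17 = 2, and the invariant factors of ∂_2 are all 1, so H_1 ≅ Z^2.
  H_2: rank ker ∂_2 − rank ∂_3 = (18 − 17) − 0 = 1, and there is no ∂_3, so H_2 ≅ Z.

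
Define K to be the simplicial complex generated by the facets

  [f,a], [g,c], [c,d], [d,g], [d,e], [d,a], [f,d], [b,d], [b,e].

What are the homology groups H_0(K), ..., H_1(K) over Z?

H_0 ≅ Z,  H_1 ≅ Z^3.

K has 7 vertices, 9 edges.
rank ∂_0 = 0, rank ∂_1 = 6 ⇒ b_0 = 7 − 0 − 6 = 1; all invariant factors of ∂_1 are 1 so no torsion. So H_0 = Z.
rank ∂_1 = 6, rank ∂_2 = 0 ⇒ b_1 = 9 − 6 − 0 = 3. So H_1 = Z^3.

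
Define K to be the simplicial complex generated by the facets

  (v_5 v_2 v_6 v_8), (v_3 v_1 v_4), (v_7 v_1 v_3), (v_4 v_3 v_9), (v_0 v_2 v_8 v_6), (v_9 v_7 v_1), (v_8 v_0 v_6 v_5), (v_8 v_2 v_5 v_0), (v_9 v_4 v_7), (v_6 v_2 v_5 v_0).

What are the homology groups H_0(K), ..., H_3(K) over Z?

We work with the vertex ordering v_0 < v_1 < v_2 < v_3 < v_4 < v_5 < v_6 < v_7 < v_8 < v_9. The simplices of K, each written with vertices in increasing order, are:

  0-simplices (10): [v_0], [v_1], [v_2], [v_3], [v_4], [v_5], [v_6], [v_7], [v_8], [v_9]
  1-simplices (20): (20 of them)
  2-simplices (15): (15 of them)
  3-simplices (5): [v_0,v_2,v_5,v_6], [v_0,v_2,v_5,v_8], [v_0,v_2,v_6,v_8], [v_0,v_5,v_6,v_8], [v_2,v_5,v_6,v_8]

Hence C_0 ≅ Z^10, C_1 ≅ Z^20, C_2 ≅ Z^15, C_3 ≅ Z^5.

Boundary ∂_1: C_1 → C_0 sends each edge [p,q] (with p < q) to q − p. For instance
  ∂[v_5,v_8] = [v_8] − [v_5].
As a 10×20 matrix over Z this has rank 8, with invariant factors (1,1,1,1,1,1,1,1).

Boundary ∂_2: C_2 → C_1 maps a triangle to the signed sum of its edges. For instance
  ∂[v_0,v_5,v_6] = [v_5,v_6] − [v_0,v_6] + [v_0,v_5],
  ∂[v_0,v_2,v_6] = [v_2,v_6] − [v_0,v_6] + [v_0,v_2].
This gives a 20×15 integer matrix of rank 11; reducing to Smith normal form yields diagonal entries (1,1,1,1,1,1,1,1,1,1,1).

∂_3: C_3 → C_2 sends each 3-simplex σ to the alternating sum Σ_i (−1)^i (σ with its i-th vertex removed). For instance
  ∂[v_0,v_5,v_6,v_8] = [v_5,v_6,v_8] − [v_0,v_6,v_8] + [v_0,v_5,v_8] − [v_0,v_5,v_6],
  ∂[v_2,v_5,v_6,v_8] = [v_5,v_6,v_8] − [v_2,v_6,v_8] + [v_2,v_5,v_8] − [v_2,v_5,v_6].
The resulting 15×5 matrix has rank 4, and its Smith normal form has invariant factors (1,1,1,1).

From H_k ≅ ker(∂_k) / im(∂_{k+1}) we obtain:

  H_0: rank C_0 − rank ∂_1 = 10 − 8 = 2, and the invariant factors of ∂_1 are all 1, so H_0 ≅ Z^2.
  H_1: rank ker ∂_1 − rank ∂_2 = (20 − 8) − 11 = 1, and the invariant factors of ∂_2 are all 1, so H_1 ≅ Z.
  H_2: rank ker ∂_2 − rank ∂_3 = (15 − 11) − 4 = 0, and the invariant factors of ∂_3 are all 1, so H_2 ≅ 0.
  H_3: rank ker ∂_3 − rank ∂_4 = (5 − 4) − 0 = 1, and there is no ∂_4, so H_3 ≅ Z.

H_0 = Z^2,  H_1 = Z,  H_2 = 0,  H_3 = Z.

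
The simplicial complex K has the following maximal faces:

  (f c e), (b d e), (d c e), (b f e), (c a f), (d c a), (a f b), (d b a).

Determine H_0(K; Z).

H_0 = Z.

We work with the vertex ordering a < b < c < d < e < f. The simplices of K, each written with vertices in increasing order, are:

  0-simplices (6): a, b, c, d, e, f
  1-simplices (12): ab, ac, ad, af, bd, be, bf, cd, ce, cf, de, ef
  2-simplices (8): abd, abf, acd, acf, bde, bef, cde, cef

so the chain groups are C_0 ≅ Z^6, C_1 ≅ Z^12, C_2 ≅ Z^8.

∂_1: C_1 → C_0 maps an edge to its endpoints' difference, ∂[p,q] = q − p. For instance
  ∂cd = d − c.
This gives a 6×12 integer matrix of rank 5; reducing to Smith normal form yields diagonal entries (1,1,1,1,1).

Boundary ∂_2: C_2 → C_1 sends each 2-simplex [p,q,r] to [q,r] − [p,r] + [p,q]. For instance
  ∂bef = ef − bf + be,
  ∂abf = bf − af + ab.
As a 12×8 matrix over Z this has rank 7, with invariant factors (1,1,1,1,1,1,1).

Computing H_k = (kernel of ∂_k) / (image of ∂_{k+1}):

  H_0: rank C_0 − rank ∂_1 = 6 − 5 = 1, and the invariant factors of ∂_1 are all 1, so H_0 = Z.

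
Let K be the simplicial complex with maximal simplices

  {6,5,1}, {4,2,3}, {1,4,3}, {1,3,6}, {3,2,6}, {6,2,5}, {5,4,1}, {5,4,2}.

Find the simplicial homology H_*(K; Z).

H_0 ≅ Z,  H_1 = 0,  H_2 ≅ Z.

Take the total order 1 < 2 < 3 < 4 < 5 < 6 on the vertex set. Then K (dimension 2) consists of the simplices:

  0-simplices (6): [1], [2], [3], [4], [5], [6]
  1-simplices (12): [1,3], [1,4], [1,5], [1,6], [2,3], [2,4], [2,5], [2,6], [3,4], [3,6], [4,5], [5,6]
  2-simplices (8): [1,3,4], [1,3,6], [1,4,5], [1,5,6], [2,3,4], [2,3,6], [2,4,5], [2,5,6]

Hence C_0 ≅ Z^6, C_1 ≅ Z^12, C_2 ≅ Z^8.

Boundary ∂_1: C_1 → C_0 maps an edge to its endpoints' difference, ∂[p,q] = q − p.
The 6×12 boundary matrix has rank 5 and Smith normal form diag(1,1,1,1,1).

Boundary ∂_2: C_2 → C_1 maps a triangle to the signed sum of its edges. For instance
  ∂[1,3,6] = [3,6] − [1,6] + [1,3],
  ∂[2,4,5] = [4,5] − [2,5] + [2,4].
The resulting 12×8 matrix has rank 7, and its Smith normal form has invariant factors (1,1,1,1,1,1,1).

Reading off H_k = ker ∂_k / im ∂_{k+1}:

  H_0: rank C_0 − rank ∂_1 = 6 − 5 = 1, and the invariant factors of ∂_1 are all 1, so H_0 = Z.
  H_1: rank ker ∂_1 − rank ∂_2 = (12 − 5) − 7 = 0, and the invariant factors of ∂_2 are all 1, so H_1 = 0.
  H_2: rank ker ∂_2 − rank ∂_3 = (8 − 7) − 0 = 1, and there is no ∂_3, so H_2 = Z.

(K is a triangulation of the 2-sphere S^2.)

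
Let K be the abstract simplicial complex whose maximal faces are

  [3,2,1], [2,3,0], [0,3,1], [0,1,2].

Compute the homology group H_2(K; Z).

H_2 = Z.

Fix the vertex order 0 < 1 < 2 < 3 and write every simplex with vertices in increasing order. Then dim K = 2 and the simplices of K are:

  0-simplices (4): [0], [1], [2], [3]
  1-simplices (6): [0,1], [0,2], [0,3], [1,2], [1,3], [2,3]
  2-simplices (4): [0,1,2], [0,1,3], [0,2,3], [1,2,3]

so the chain groups are C_0 ≅ Z^4, C_1 ≅ Z^6, C_2 ≅ Z^4.

The boundary map ∂_1: C_1 → C_0 maps an edge to its endpoints' difference, ∂[p,q] = q − p.
The resulting 4×6 matrix has rank 3, and its Smith normal form has invariant factors (1,1,1).

Boundary ∂_2: C_2 → C_1 acts by ∂[p,q,r] = [q,r] − [p,r] + [p,q]. For instance
  ∂[0,1,2] = [1,2] − [0,2] + [0,1],
  ∂[1,2,3] = [2,3] − [1,3] + [1,2].
As a 6×4 matrix over Z this has rank 3, with invariant factors (1,1,1).

Reading off H_k = ker ∂_k / im ∂_{k+1}:

  H_2: rank ker ∂_2 − rank ∂_3 = (4 − 3) − 0 = 1, and there is no ∂_3, so H_2 = Z.

(K is a triangulation of the 2-sphere S^2.)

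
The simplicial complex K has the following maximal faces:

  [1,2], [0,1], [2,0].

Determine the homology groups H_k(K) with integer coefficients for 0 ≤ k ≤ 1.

We work with the vertex ordering 0 < 1 < 2. The simplices of K, each written with vertices in increasing order, are:

  0-simplices (3): [0], [1], [2]
  1-simplices (3): [0,1], [0,2], [1,2]

Hence C_0 ≅ Z^3, C_1 ≅ Z^3.

Boundary ∂_1: C_1 → C_0 sends each edge [p,q] (with p < q) to q − p. For instance
  ∂[1,2] = [2] − [1].
This gives a 3×3 integer matrix of rank 2; reducing to Smith normal form yields diagonal entries (1,1).

From H_k ≅ ker(∂_k) / im(∂_{k+1}) we obtain:

  H_0: rank C_0 − rank ∂_1 = 3 − 2 = 1, and the invariant factors of ∂_1 are all 1, so H_0 = Z.
  H_1: rank ker ∂_1 − rank ∂_2 = (3 − 2) − 0 = 1, and there is no ∂_2, so H_1 = Z.

H_0 ≅ Z,  H_1 ≅ Z.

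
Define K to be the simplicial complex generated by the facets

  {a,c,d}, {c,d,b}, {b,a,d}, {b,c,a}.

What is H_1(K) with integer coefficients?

Fix the vertex order a < b < c < d and write every simplex with vertices in increasing order. Then dim K = 2 and the simplices of K are:

  0-simplices (4): a, b, c, d
  1-simplices (6): ab, ac, ad, bc, bd, cd
  2-simplices (4): abc, abd, acd, bcd

Hence C_0 ≅ Z^4, C_1 ≅ Z^6, C_2 ≅ Z^4.

The boundary map ∂_1: C_1 → C_0 sends each edge [p,q] (with p < q) to q − p. For instance
  ∂bc = c − b.
As a 4×6 matrix over Z this has rank 3, with invariant factors (1,1,1).

Boundary ∂_2: C_2 → C_1 acts by ∂[p,q,r] = [q,r] − [p,r] + [p,q]. For instance
  ∂abc = bc − ac + ab,
  ∂acd = cd − ad + ac.
The resulting 6×4 matrix has rank 3, and its Smith normal form has invariant factors (1,1,1).

From H_k ≅ ker(∂_k) / im(∂_{k+1}) we obtain:

  H_1: rank ker ∂_1 − rank ∂_2 = (6 − 3) − 3 = 0, and the invariant factors of ∂_2 are all 1, so H_1 = 0.

(K is a triangulation of the 2-sphere S^2.)

H_1 = 0.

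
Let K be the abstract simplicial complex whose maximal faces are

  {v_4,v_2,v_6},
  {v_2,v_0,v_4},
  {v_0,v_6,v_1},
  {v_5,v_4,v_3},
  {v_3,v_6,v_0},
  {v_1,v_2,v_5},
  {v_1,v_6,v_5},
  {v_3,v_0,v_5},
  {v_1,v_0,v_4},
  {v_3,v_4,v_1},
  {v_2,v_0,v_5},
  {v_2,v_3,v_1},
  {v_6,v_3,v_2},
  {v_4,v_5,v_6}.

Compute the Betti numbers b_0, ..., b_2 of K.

Take the total order v_0 < v_1 < v_2 < v_3 < v_4 < v_5 < v_6 on the vertex set. Then K (dimension 2) consists of the simplices:

  0-simplices (7): [v_0], [v_1], [v_2], [v_3], [v_4], [v_5], [v_6]
  1-simplices (21): (21 of them)
  2-simplices (14): (14 of them)

giving chain groups C_0 ≅ Z^7, C_1 ≅ Z^21, C_2 ≅ Z^14.

∂_1: C_1 → C_0 maps an edge to its endpoints' difference, ∂[p,q] = q − p. For instance
  ∂[v_4,v_6] = [v_6] − [v_4].
As a 7×21 matrix over Z this has rank 6, with invariant factors (1,1,1,1,1,1).

The boundary map ∂_2: C_2 → C_1 acts by ∂[p,q,r] = [q,r] − [p,r] + [p,q]. For instance
  ∂[v_1,v_2,v_3] = [v_2,v_3] − [v_1,v_3] + [v_1,v_2],
  ∂[v_4,v_5,v_6] = [v_5,v_6] − [v_4,v_6] + [v_4,v_5].
The 21×14 boundary matrix has rank 13 and Smith normal form diag(1,1,1,1,1,1,1,1,1,1,1,1,1).

Computing H_k = (kernel of ∂_k) / (image of ∂_{k+1}):

  H_0: rank C_0 − rank ∂_1 = 7 − 6 = 1, and the invariant factors of ∂_1 are all 1, so H_0 = Z.
  H_1: rank ker ∂_1 − rank ∂_2 = (21 − 6) − 13 = 2, and the invariant factors of ∂_2 are all 1, so H_1 = Z^2.
  H_2: rank ker ∂_2 − rank ∂_3 = (14 − 13) − 0 = 1, and there is no ∂_3, so H_2 = Z.

Hence the Betti numbers are b_0 = 1, b_1 = 2, b_2 = 1.

b_0 = 1, b_1 = 2, b_2 = 1.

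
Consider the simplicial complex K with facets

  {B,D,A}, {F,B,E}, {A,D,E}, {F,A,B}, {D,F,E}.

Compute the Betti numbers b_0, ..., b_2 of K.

b_0 = 1, b_1 = 1, b_2 = 0.

Fix the vertex order A < B < D < E < F and write every simplex with vertices in increasing order. Then dim K = 2 and the simplices of K are:

  0-simplices (5): A, B, D, E, F
  1-simplices (10): AB, AD, AE, AF, BD, BE, BF, DE, DF, EF
  2-simplices (5): ABD, ABF, ADE, BEF, DEF

so the chain groups are C_0 ≅ Z^5, C_1 ≅ Z^10, C_2 ≅ Z^5.

Boundary ∂_1: C_1 → C_0 maps an edge to its endpoints' difference, ∂[p,q] = q − p. For instance
  ∂BD = D − B.
The 5×10 boundary matrix has rank 4 and Smith normal form diag(1,1,1,1).

Boundary ∂_2: C_2 → C_1 maps a triangle to the signed sum of its edges. For instance
  ∂ABD = BD − AD + AB,
  ∂ADE = DE − AE + AD.
The 10×5 boundary matrix has rank 5 and Smith normal form diag(1,1,1,1,1).

From H_k ≅ ker(∂_k) / im(∂_{k+1}) we obtain:

  H_0: rank C_0 − rank ∂_1 = 5 − 4 = 1, and the invariant factors of ∂_1 are all 1, so H_0 ≅ Z.
  H_1: rank ker ∂_1 − rank ∂_2 = (10 − 4) − 5 = 1, and the invariant factors of ∂_2 are all 1, so H_1 ≅ Z.
  H_2: rank ker ∂_2 − rank ∂_3 = (5 − 5) − 0 = 0, and there is no ∂_3, so H_2 ≅ 0.

Hence the Betti numbers are b_0 = 1, b_1 = 1, b_2 = 0.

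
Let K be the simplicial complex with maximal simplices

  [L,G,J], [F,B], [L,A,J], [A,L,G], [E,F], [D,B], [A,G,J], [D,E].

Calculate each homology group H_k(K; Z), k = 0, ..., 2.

K has 8 vertices, 10 edges, 4 triangles.
rank ∂_0 = 0, rank ∂_1 = 6 ⇒ b_0 = 8 − 0 − 6 = 2; all invariant factors of ∂_1 are 1 so no torsion. So H_0 ≅ Z^2.
rank ∂_1 = 6, rank ∂_2 = 3 ⇒ b_1 = 10 − 6 − 3 = 1; all invariant factors of ∂_2 are 1 so no torsion. So H_1 ≅ Z.
rank ∂_2 = 3, rank ∂_3 = 0 ⇒ b_2 = 4 − 3 − 0 = 1. So H_2 ≅ Z.

H_0 = Z^2,  H_1 = Z,  H_2 = Z.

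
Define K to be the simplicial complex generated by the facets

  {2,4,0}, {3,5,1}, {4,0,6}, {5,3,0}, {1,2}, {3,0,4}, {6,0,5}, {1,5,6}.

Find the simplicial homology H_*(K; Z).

H_0 = Z,  H_1 = Z,  H_2 = 0.

K has 7 vertices, 14 edges, 7 triangles.
rank ∂_0 = 0, rank ∂_1 = 6 ⇒ b_0 = 7 − 0 − 6 = 1; all invariant factors of ∂_1 are 1 so no torsion. So H_0 = Z.
rank ∂_1 = 6, rank ∂_2 = 7 ⇒ b_1 = 14 − 6 − 7 = 1; all invariant factors of ∂_2 are 1 so no torsion. So H_1 = Z.
rank ∂_2 = 7, rank ∂_3 = 0 ⇒ b_2 = 7 − 7 − 0 = 0. So H_2 = 0.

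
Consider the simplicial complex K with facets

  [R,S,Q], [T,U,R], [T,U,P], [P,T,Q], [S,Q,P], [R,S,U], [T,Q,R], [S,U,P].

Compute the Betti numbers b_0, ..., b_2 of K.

We work with the vertex ordering P < Q < R < S < T < U. The simplices of K, each written with vertices in increasing order, are:

  0-simplices (6): P, Q, R, S, T, U
  1-simplices (12): PQ, PS, PT, PU, QR, QS, QT, RS, RT, RU, SU, TU
  2-simplices (8): PQS, PQT, PSU, PTU, QRS, QRT, RSU, RTU

so the chain groups are C_0 ≅ Z^6, C_1 ≅ Z^12, C_2 ≅ Z^8.

The boundary map ∂_1: C_1 → C_0 is given by ∂[p,q] = [q] − [p].
This gives a 6×12 integer matrix of rank 5; reducing to Smith normal form yields diagonal entries (1,1,1,1,1).

∂_2: C_2 → C_1 acts by ∂[p,q,r] = [q,r] − [p,r] + [p,q]. For instance
  ∂PQT = QT − PT + PQ,
  ∂QRT = RT − QT + QR.
As a 12×8 matrix over Z this has rank 7, with invariant factors (1,1,1,1,1,1,1).

Reading off H_k = ker ∂_k / im ∂_{k+1}:

  H_0: rank C_0 − rank ∂_1 = 6 − 5 = 1, and the invariant factors of ∂_1 are all 1, so H_0 ≅ Z.
  H_1: rank ker ∂_1 − rank ∂_2 = (12 − 5) − 7 = 0, and the invariant factors of ∂_2 are all 1, so H_1 ≅ 0.
  H_2: rank ker ∂_2 − rank ∂_3 = (8 − 7) − 0 = 1, and there is no ∂_3, so H_2 ≅ Z.

Hence the Betti numbers are b_0 = 1, b_1 = 0, b_2 = 1.

b_0 = 1, b_1 = 0, b_2 = 1.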